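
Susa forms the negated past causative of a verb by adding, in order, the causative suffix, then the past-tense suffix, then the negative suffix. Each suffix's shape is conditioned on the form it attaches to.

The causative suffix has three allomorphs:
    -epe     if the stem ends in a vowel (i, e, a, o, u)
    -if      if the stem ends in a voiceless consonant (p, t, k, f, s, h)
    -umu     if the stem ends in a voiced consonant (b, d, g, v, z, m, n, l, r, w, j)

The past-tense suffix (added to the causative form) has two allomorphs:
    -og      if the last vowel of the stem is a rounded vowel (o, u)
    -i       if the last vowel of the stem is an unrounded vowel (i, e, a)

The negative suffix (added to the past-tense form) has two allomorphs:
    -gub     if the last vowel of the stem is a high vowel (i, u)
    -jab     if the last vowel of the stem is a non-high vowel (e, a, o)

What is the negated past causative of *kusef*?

kusefifigub

*kusef* — final sound /f/ (a voiceless consonant) → -if → *kusefif*.
Since the last vowel of the causative form *kusefif* is /i/ (an unrounded vowel), it takes -i, giving *kusefifi*.
The last vowel of the past-tense form *kusefifi* is /i/, which is a high vowel, so the negative suffix is -gub, giving *kusefifigub*.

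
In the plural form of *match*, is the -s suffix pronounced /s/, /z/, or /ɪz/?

The stem *match* ends in a sibilant (/s, z, ʃ, ʒ, tʃ, dʒ/).
The plural suffix surfaces as /ɪz/ after sibilants, /s/ after other voiceless consonants, and /z/ after other voiced sounds.
So the plural -s on *match* is pronounced /ɪz/.

/ɪz/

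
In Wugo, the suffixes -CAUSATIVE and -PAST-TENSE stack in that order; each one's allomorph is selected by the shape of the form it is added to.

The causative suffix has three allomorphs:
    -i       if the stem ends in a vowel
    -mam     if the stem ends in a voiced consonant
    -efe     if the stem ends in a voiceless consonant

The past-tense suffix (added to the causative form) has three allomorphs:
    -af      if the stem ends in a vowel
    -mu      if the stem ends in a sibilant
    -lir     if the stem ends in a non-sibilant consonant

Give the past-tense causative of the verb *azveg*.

azvegmamlir

*azveg*: final sound = /g/, a voiced consonant → -mam → *azvegmam*.
The causative form *azvegmam*: final sound = /m/, a non-sibilant consonant → -lir → *azvegmamlir*.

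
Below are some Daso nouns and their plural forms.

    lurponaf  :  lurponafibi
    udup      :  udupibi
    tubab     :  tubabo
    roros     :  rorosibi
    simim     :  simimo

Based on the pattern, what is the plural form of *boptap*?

Looking at the final consonant of each stem: -ibi when the stem ends in a voiceless consonant (*lurponaf*, *udup*, *roros*); -o when the stem ends in a voiced consonant (*tubab*, *simim*).
*boptap*: final consonant = /p/, voiceless → -ibi → *boptapibi*.

boptapibi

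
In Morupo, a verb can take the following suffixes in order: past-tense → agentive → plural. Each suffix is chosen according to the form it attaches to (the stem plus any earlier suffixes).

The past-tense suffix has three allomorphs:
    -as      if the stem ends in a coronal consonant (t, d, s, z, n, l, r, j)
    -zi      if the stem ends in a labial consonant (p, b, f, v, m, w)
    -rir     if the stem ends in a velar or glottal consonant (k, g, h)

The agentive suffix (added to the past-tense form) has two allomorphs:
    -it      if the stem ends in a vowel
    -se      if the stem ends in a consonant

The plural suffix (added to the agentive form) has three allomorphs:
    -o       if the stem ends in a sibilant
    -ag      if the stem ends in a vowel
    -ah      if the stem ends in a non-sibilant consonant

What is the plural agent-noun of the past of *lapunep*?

Since the final consonant of *lapunep* is /p/ (labial), it takes -zi, giving *lapunepzi*.
Since the final sound of the past-tense form *lapunepzi* is /i/ (a vowel), it takes -it, giving *lapunepziit*.
The final sound of the agentive form *lapunepziit* is /t/, which is a non-sibilant consonant, so the plural suffix is -ah, giving *lapunepziitah*.

lapunepziitah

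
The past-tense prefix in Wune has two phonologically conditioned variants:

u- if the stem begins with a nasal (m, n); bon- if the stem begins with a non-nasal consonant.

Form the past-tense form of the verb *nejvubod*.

unejvubod

*nejvubod* — first consonant /n/ (a nasal) → u- → *unejvubod*.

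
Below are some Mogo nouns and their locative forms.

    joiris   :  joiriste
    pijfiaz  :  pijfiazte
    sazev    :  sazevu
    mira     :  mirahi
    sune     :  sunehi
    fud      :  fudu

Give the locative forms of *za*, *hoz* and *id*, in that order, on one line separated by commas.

The suffix is conditioned by the final sound: -te when the stem ends in a sibilant (*joiris*, *pijfiaz*); -u when the stem ends in a non-sibilant consonant (*sazev*, *fud*); -hi when the stem ends in a vowel (*mira*, *sune*).
The final sound of *za* is /a/, which is a vowel, so the suffix is -hi, giving *zahi*.
*hoz* — final sound /z/ (a sibilant) → -te → *hozte*.
The final sound of *id* is /d/, which is a non-sibilant consonant, so the suffix is -u, giving *idu*.

zahi, hozte, idu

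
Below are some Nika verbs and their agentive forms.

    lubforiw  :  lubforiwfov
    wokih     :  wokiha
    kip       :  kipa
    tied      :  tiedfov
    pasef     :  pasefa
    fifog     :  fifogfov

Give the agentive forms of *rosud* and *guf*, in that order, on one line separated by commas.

rosudfov, gufa

The pattern is voicing of the final consonant: -a when the stem ends in a voiceless consonant (*wokih*, *kip*, *pasef*); -fov when the stem ends in a voiced consonant (*lubforiw*, *tied*, *fifog*).
*rosud*: final consonant = /d/, voiced → -fov → *rosudfov*.
The final consonant of *guf* is /f/, which is voiceless, so the suffix is -a, giving *gufa*.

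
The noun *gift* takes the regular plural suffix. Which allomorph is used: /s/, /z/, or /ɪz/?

/s/

The stem *gift* ends in a voiceless non-sibilant consonant.
The plural suffix surfaces as /ɪz/ after sibilants, /s/ after other voiceless consonants, and /z/ after other voiced sounds.
So the plural -s on *gift* is pronounced /s/.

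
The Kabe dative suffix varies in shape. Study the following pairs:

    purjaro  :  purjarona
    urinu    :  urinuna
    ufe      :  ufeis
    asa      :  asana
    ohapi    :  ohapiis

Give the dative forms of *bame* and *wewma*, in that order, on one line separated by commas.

bameis, wewmana

The pattern is front/back vowel harmony: -is when the last vowel of the stem is a front vowel (*ufe*, *ohapi*); -na when the last vowel of the stem is a back vowel (*purjaro*, *urinu*, *asa*).
Since the last vowel of *bame* is /e/ (a front vowel), it takes -is, giving *bameis*.
The last vowel of *wewma* is /a/, which is a back vowel, so the suffix is -na, giving *wewmana*.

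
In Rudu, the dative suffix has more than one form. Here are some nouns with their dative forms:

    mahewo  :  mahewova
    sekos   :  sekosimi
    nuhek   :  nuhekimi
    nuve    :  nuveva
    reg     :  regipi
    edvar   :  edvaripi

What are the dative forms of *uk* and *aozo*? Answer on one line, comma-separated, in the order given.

ukimi, aozova

The suffix is conditioned by the final sound: -imi when the stem ends in a voiceless consonant (*sekos*, *nuhek*); -ipi when the stem ends in a voiced consonant (*reg*, *edvar*); -va when the stem ends in a vowel (*mahewo*, *nuve*).
Since the final sound of *uk* is /k/ (a voiceless consonant), it takes -imi, giving *ukimi*.
*aozo* — final sound /o/ (a vowel) → -va → *aozova*.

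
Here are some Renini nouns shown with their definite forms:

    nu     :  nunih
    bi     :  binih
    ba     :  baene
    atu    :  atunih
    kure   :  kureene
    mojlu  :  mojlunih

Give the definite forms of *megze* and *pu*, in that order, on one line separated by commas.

megzeene, punih

The alternation tracks the last vowel of the stem — -nih when the last vowel of the stem is a high vowel (*nu*, *bi*, *atu*, *mojlu*); -ene when the last vowel of the stem is a non-high vowel (*ba*, *kure*).
The last vowel of *megze* is /e/, which is a non-high vowel, so the suffix is -ene, giving *megzeene*.
*pu* — last vowel /u/ (a high vowel) → -nih → *punih*.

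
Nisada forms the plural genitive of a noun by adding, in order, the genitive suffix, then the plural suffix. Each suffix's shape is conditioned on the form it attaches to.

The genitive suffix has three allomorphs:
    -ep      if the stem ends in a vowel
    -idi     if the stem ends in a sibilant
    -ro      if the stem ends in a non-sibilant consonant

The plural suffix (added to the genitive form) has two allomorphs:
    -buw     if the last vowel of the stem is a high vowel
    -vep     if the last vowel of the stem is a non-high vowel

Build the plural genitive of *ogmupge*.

*ogmupge* — final sound /e/ (a vowel) → -ep → *ogmupgeep*.
The genitive form *ogmupgeep*: last vowel = /e/, a non-high vowel → -vep → *ogmupgeepvep*.

ogmupgeepvep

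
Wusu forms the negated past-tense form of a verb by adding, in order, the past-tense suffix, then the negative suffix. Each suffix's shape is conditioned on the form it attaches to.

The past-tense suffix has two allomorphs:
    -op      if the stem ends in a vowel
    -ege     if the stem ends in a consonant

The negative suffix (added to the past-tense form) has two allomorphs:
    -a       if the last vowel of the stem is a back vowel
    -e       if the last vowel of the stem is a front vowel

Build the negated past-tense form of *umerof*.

*umerof*: final sound = /f/, a consonant → -ege → *umerofege*.
The past-tense form *umerofege* — last vowel /e/ (a front vowel) → -e → *umerofegee*.

umerofegee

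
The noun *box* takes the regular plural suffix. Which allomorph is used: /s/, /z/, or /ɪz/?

/ɪz/

The stem *box* ends in a sibilant (/s, z, ʃ, ʒ, tʃ, dʒ/).
The plural suffix surfaces as /ɪz/ after sibilants, /s/ after other voiceless consonants, and /z/ after other voiced sounds.
So the plural -s on *box* is pronounced /ɪz/.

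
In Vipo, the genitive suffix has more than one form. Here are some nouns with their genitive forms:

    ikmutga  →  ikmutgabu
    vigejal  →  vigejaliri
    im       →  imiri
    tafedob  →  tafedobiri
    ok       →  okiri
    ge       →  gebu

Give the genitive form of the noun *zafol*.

The pattern is consonant vs. vowel: -iri when the stem ends in a consonant (*vigejal*, *im*, *tafedob*, *ok*); -bu when the stem ends in a vowel (*ikmutga*, *ge*).
The final sound of *zafol* is /l/, which is a consonant, so the suffix is -iri, giving *zafoliri*.

zafoliri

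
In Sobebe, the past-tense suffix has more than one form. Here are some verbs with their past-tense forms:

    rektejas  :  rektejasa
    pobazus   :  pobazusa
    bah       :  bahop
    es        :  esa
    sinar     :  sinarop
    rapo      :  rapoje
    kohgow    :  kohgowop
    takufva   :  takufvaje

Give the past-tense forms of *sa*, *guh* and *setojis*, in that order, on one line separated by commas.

saje, guhop, setojisa

Looking at the final sound of each stem: -a when the stem ends in a sibilant (*rektejas*, *pobazus*, *es*); -op when the stem ends in a non-sibilant consonant (*bah*, *sinar*, *kohgow*); -je when the stem ends in a vowel (*rapo*, *takufva*).
The final sound of *sa* is /a/, which is a vowel, so the suffix is -je, giving *saje*.
*guh* — final sound /h/ (a non-sibilant consonant) → -op → *guhop*.
*setojis*: final sound = /s/, a sibilant → -a → *setojisa*.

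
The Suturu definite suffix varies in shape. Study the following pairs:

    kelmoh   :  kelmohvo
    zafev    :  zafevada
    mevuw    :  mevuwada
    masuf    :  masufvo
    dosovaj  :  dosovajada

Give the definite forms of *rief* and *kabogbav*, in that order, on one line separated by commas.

riefvo, kabogbavada

The suffix is conditioned by the final consonant: -vo when the stem ends in a voiceless consonant (*kelmoh*, *masuf*); -ada when the stem ends in a voiced consonant (*zafev*, *mevuw*, *dosovaj*).
Since the final consonant of *rief* is /f/ (voiceless), it takes -vo, giving *riefvo*.
*kabogbav* — final consonant /v/ (voiced) → -ada → *kabogbavada*.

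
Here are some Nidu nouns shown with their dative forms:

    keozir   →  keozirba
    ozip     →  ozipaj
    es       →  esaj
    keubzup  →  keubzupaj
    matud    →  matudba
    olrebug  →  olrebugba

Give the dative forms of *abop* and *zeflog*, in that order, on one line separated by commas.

Looking at the final consonant of each stem: -aj when the stem ends in a voiceless consonant (*ozip*, *es*, *keubzup*); -ba when the stem ends in a voiced consonant (*keozir*, *matud*, *olrebug*).
*abop* — final consonant /p/ (voiceless) → -aj → *abopaj*.
*zeflog*: final consonant = /g/, voiced → -ba → *zeflogba*.

abopaj, zeflogba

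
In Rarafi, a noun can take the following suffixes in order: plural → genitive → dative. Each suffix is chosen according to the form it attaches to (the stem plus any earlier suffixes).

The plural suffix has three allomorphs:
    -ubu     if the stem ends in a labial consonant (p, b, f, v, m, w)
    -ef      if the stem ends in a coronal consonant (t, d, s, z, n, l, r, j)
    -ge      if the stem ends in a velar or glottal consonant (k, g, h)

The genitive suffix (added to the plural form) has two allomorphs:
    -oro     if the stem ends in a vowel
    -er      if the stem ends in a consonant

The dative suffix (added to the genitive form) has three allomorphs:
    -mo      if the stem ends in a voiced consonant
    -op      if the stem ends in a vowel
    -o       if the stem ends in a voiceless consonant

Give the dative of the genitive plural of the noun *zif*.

zifubuoroop

Since the final consonant of *zif* is /f/ (labial), it takes -ubu, giving *zifubu*.
The plural form *zifubu*: final sound = /u/, a vowel → -oro → *zifubuoro*.
The final sound of the genitive form *zifubuoro* is /o/, which is a vowel, so the dative suffix is -op, giving *zifubuoroop*.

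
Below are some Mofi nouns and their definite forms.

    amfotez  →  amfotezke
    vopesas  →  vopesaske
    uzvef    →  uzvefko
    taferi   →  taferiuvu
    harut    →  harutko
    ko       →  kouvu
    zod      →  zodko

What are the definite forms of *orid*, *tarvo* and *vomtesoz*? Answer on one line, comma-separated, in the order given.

oridko, tarvouvu, vomtesozke

The pattern is sibilance of the final sound: -ke when the stem ends in a sibilant (*amfotez*, *vopesas*); -ko when the stem ends in a non-sibilant consonant (*uzvef*, *harut*, *zod*); -uvu when the stem ends in a vowel (*taferi*, *ko*).
The final sound of *orid* is /d/, which is a non-sibilant consonant, so the suffix is -ko, giving *oridko*.
Since the final sound of *tarvo* is /o/ (a vowel), it takes -uvu, giving *tarvouvu*.
Since the final sound of *vomtesoz* is /z/ (a sibilant), it takes -ke, giving *vomtesozke*.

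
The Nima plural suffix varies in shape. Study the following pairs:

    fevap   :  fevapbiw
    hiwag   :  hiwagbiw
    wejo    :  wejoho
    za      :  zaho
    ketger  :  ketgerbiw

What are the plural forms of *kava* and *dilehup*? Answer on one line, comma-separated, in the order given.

kavaho, dilehupbiw

The pattern is consonant vs. vowel: -biw when the stem ends in a consonant (*fevap*, *hiwag*, *ketger*); -ho when the stem ends in a vowel (*wejo*, *za*).
*kava*: final sound = /a/, a vowel → -ho → *kavaho*.
The final sound of *dilehup* is /p/, which is a consonant, so the suffix is -biw, giving *dilehupbiw*.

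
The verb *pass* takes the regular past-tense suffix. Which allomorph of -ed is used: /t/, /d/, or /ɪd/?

The stem *pass* ends in a voiceless consonant other than /t/.
The -ed suffix is realized as /ɪd/ after /t, d/; as /t/ after other voiceless consonants; and as /d/ after other voiced sounds.
So -ed on *pass* is pronounced /t/.

/t/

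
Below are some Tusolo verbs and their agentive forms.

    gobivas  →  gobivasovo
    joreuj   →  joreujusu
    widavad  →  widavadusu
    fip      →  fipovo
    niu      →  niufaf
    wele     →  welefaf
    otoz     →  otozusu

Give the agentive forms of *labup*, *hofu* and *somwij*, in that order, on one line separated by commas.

Looking at the final sound of each stem: -ovo when the stem ends in a voiceless consonant (*gobivas*, *fip*); -usu when the stem ends in a voiced consonant (*joreuj*, *widavad*, *otoz*); -faf when the stem ends in a vowel (*niu*, *wele*).
*labup*: final sound = /p/, a voiceless consonant → -ovo → *labupovo*.
*hofu*: final sound = /u/, a vowel → -faf → *hofufaf*.
The final sound of *somwij* is /j/, which is a voiced consonant, so the suffix is -usu, giving *somwijusu*.

labupovo, hofufaf, somwijusu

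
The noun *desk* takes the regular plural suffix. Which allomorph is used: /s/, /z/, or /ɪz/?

The stem *desk* ends in a voiceless non-sibilant consonant.
The plural suffix surfaces as /ɪz/ after sibilants, /s/ after other voiceless consonants, and /z/ after other voiced sounds.
So the plural -s on *desk* is pronounced /s/.

/s/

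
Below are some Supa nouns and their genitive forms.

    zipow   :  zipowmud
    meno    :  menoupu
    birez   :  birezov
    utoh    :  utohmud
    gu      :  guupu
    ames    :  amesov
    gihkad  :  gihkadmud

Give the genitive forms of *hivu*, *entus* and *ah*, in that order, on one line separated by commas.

The suffix is conditioned by the final sound: -ov when the stem ends in a sibilant (*birez*, *ames*); -mud when the stem ends in a non-sibilant consonant (*zipow*, *utoh*, *gihkad*); -upu when the stem ends in a vowel (*meno*, *gu*).
The final sound of *hivu* is /u/, which is a vowel, so the suffix is -upu, giving *hivuupu*.
*entus* — final sound /s/ (a sibilant) → -ov → *entusov*.
The final sound of *ah* is /h/, which is a non-sibilant consonant, so the suffix is -mud, giving *ahmud*.

hivuupu, entusov, ahmud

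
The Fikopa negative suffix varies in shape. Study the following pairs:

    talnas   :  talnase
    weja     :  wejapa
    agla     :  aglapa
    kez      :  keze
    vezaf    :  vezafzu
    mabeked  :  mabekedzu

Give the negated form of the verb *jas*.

jase

The alternation tracks the final sound of the stem — -e when the stem ends in a sibilant (*talnas*, *kez*); -zu when the stem ends in a non-sibilant consonant (*vezaf*, *mabeked*); -pa when the stem ends in a vowel (*weja*, *agla*).
Since the final sound of *jas* is /s/ (a sibilant), it takes -e, giving *jase*.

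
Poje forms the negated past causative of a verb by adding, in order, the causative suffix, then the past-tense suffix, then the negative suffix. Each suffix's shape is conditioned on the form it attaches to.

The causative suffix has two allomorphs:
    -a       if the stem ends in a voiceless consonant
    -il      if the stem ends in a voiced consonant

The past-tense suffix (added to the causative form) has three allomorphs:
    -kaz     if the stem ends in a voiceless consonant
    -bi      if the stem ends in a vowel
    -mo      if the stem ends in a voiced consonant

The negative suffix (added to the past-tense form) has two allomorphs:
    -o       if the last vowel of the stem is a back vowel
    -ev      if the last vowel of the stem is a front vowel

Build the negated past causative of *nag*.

The final consonant of *nag* is /g/, which is voiced, so the causative suffix is -il, giving *nagil*.
The causative form *nagil*: final sound = /l/, a voiced consonant → -mo → *nagilmo*.
The past-tense form *nagilmo* — last vowel /o/ (a back vowel) → -o → *nagilmoo*.

nagilmoo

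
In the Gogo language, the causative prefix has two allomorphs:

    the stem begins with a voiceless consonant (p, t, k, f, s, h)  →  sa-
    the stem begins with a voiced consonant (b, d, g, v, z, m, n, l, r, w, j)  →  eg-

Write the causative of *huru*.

sahuru

Since the first consonant of *huru* is /h/ (voiceless), it takes sa-, giving *sahuru*.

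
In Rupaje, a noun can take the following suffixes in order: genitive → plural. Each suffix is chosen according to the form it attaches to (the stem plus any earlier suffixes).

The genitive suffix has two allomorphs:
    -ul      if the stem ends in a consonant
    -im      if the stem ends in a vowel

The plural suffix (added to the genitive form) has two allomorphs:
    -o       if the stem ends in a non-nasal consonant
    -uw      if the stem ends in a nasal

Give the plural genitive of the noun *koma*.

*koma* — final sound /a/ (a vowel) → -im → *komaim*.
Since the final consonant of the genitive form *komaim* is /m/ (a nasal), it takes -uw, giving *komaimuw*.

komaimuw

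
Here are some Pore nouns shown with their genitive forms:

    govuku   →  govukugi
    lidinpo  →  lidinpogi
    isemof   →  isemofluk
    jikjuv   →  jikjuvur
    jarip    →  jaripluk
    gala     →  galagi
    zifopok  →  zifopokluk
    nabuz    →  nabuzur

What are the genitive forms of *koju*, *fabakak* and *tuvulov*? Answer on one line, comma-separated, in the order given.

The suffix is conditioned by the final sound: -luk when the stem ends in a voiceless consonant (*isemof*, *jarip*, *zifopok*); -ur when the stem ends in a voiced consonant (*jikjuv*, *nabuz*); -gi when the stem ends in a vowel (*govuku*, *lidinpo*, *gala*).
*koju* — final sound /u/ (a vowel) → -gi → *kojugi*.
The final sound of *fabakak* is /k/, which is a voiceless consonant, so the suffix is -luk, giving *fabakakluk*.
*tuvulov*: final sound = /v/, a voiced consonant → -ur → *tuvulovur*.

kojugi, fabakakluk, tuvulovur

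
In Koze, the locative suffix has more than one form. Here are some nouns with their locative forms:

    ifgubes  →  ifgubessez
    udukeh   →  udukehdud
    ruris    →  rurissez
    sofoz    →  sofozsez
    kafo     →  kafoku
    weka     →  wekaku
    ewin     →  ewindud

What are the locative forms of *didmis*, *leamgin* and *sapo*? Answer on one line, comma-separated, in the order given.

didmissez, leamgindud, sapoku

The suffix is conditioned by the final sound: -sez when the stem ends in a sibilant (*ifgubes*, *ruris*, *sofoz*); -dud when the stem ends in a non-sibilant consonant (*udukeh*, *ewin*); -ku when the stem ends in a vowel (*kafo*, *weka*).
Since the final sound of *didmis* is /s/ (a sibilant), it takes -sez, giving *didmissez*.
The final sound of *leamgin* is /n/, which is a non-sibilant consonant, so the suffix is -dud, giving *leamgindud*.
*sapo* — final sound /o/ (a vowel) → -ku → *sapoku*.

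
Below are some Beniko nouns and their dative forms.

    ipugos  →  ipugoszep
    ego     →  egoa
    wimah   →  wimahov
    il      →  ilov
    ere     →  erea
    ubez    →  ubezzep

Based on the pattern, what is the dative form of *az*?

azzep

The alternation tracks the final sound of the stem — -zep when the stem ends in a sibilant (*ipugos*, *ubez*); -ov when the stem ends in a non-sibilant consonant (*wimah*, *il*); -a when the stem ends in a vowel (*ego*, *ere*).
Since the final sound of *az* is /z/ (a sibilant), it takes -zep, giving *azzep*.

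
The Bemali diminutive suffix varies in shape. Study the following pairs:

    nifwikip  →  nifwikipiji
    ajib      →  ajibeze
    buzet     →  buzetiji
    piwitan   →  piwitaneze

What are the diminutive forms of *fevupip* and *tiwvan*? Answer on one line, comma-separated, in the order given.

fevupipiji, tiwvaneze

Looking at the final consonant of each stem: -iji when the stem ends in a voiceless consonant (*nifwikip*, *buzet*); -eze when the stem ends in a voiced consonant (*ajib*, *piwitan*).
*fevupip* — final consonant /p/ (voiceless) → -iji → *fevupipiji*.
Since the final consonant of *tiwvan* is /n/ (voiced), it takes -eze, giving *tiwvaneze*.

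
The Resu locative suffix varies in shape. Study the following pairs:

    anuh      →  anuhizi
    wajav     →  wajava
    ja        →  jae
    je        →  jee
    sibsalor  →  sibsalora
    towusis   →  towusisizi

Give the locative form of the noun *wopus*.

wopusizi

The suffix is conditioned by the final sound: -izi when the stem ends in a voiceless consonant (*anuh*, *towusis*); -a when the stem ends in a voiced consonant (*wajav*, *sibsalor*); -e when the stem ends in a vowel (*ja*, *je*).
*wopus*: final sound = /s/, a voiceless consonant → -izi → *wopusizi*.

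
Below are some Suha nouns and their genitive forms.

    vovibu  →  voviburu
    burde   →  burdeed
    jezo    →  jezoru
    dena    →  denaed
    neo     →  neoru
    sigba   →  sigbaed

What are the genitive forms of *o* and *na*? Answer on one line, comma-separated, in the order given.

The pattern is rounding harmony: -ru when the last vowel of the stem is a rounded vowel (*vovibu*, *jezo*, *neo*); -ed when the last vowel of the stem is an unrounded vowel (*burde*, *dena*, *sigba*).
*o*: last vowel = /o/, a rounded vowel → -ru → *oru*.
*na* — last vowel /a/ (an unrounded vowel) → -ed → *naed*.

oru, naed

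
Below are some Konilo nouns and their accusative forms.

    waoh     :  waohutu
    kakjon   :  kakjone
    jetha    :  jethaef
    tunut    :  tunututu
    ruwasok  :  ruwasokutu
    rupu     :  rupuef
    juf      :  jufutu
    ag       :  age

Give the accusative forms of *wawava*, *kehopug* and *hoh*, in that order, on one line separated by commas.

wawavaef, kehopuge, hohutu

The pattern is voicing of the final sound: -utu when the stem ends in a voiceless consonant (*waoh*, *tunut*, *ruwasok*, *juf*); -e when the stem ends in a voiced consonant (*kakjon*, *ag*); -ef when the stem ends in a vowel (*jetha*, *rupu*).
The final sound of *wawava* is /a/, which is a vowel, so the suffix is -ef, giving *wawavaef*.
*kehopug* — final sound /g/ (a voiced consonant) → -e → *kehopuge*.
*hoh*: final sound = /h/, a voiceless consonant → -utu → *hohutu*.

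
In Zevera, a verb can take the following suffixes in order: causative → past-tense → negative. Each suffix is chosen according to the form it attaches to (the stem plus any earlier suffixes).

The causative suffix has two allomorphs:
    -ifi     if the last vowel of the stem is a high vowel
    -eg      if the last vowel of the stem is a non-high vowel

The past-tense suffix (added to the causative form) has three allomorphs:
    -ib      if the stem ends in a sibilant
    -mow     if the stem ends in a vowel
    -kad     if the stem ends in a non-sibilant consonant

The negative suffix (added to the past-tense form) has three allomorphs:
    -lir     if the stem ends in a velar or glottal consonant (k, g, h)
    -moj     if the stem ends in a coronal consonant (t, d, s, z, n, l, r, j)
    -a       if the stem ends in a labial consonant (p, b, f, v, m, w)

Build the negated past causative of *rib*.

Since the last vowel of *rib* is /i/ (a high vowel), it takes -ifi, giving *ribifi*.
Since the final sound of the causative form *ribifi* is /i/ (a vowel), it takes -mow, giving *ribifimow*.
The final consonant of the past-tense form *ribifimow* is /w/, which is labial, so the negative suffix is -a, giving *ribifimowa*.

ribifimowa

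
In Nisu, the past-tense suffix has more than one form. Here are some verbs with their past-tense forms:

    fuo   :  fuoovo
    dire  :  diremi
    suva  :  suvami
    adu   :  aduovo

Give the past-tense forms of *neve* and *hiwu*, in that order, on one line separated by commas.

nevemi, hiwuovo

Looking at the last vowel of each stem: -ovo when the last vowel of the stem is a rounded vowel (*fuo*, *adu*); -mi when the last vowel of the stem is an unrounded vowel (*dire*, *suva*).
Since the last vowel of *neve* is /e/ (an unrounded vowel), it takes -mi, giving *nevemi*.
*hiwu*: last vowel = /u/, a rounded vowel → -ovo → *hiwuovo*.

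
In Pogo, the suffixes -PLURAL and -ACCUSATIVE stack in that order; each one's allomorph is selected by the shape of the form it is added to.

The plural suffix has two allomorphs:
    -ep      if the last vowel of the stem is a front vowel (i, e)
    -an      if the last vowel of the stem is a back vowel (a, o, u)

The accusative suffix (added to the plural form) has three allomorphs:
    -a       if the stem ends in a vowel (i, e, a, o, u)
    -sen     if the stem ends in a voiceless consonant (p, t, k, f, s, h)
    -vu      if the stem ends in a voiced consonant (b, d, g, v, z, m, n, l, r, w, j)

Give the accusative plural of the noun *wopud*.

wopudanvu

The last vowel of *wopud* is /u/, which is a back vowel, so the plural suffix is -an, giving *wopudan*.
The plural form *wopudan* — final sound /n/ (a voiced consonant) → -vu → *wopudanvu*.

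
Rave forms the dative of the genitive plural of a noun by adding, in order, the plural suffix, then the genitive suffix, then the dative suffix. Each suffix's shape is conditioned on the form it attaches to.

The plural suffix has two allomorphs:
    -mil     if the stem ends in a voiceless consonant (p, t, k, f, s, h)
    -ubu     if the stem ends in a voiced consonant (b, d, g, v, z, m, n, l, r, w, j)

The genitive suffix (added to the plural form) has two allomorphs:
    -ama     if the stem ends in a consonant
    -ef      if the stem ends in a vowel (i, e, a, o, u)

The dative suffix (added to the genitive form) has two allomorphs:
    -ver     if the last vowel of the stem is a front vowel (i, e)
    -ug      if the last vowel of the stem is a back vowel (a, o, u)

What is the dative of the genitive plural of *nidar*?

nidarubuefver

Since the final consonant of *nidar* is /r/ (voiced), it takes -ubu, giving *nidarubu*.
The plural form *nidarubu* — final sound /u/ (a vowel) → -ef → *nidarubuef*.
The genitive form *nidarubuef* — last vowel /e/ (a front vowel) → -ver → *nidarubuefver*.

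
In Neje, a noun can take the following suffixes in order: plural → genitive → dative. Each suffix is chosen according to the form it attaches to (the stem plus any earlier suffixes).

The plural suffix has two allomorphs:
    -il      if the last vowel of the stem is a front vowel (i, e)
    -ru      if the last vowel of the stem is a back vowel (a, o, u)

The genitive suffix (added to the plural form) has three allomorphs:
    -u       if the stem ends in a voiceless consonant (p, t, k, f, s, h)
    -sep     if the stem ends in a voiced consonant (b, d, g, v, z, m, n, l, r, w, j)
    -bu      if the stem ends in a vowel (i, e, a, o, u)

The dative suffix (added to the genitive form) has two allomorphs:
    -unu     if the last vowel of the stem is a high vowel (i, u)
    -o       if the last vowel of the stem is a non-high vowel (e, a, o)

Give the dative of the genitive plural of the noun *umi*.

umiilsepo

The last vowel of *umi* is /i/, which is a front vowel, so the plural suffix is -il, giving *umiil*.
The final sound of the plural form *umiil* is /l/, which is a voiced consonant, so the genitive suffix is -sep, giving *umiilsep*.
The genitive form *umiilsep*: last vowel = /e/, a non-high vowel → -o → *umiilsepo*.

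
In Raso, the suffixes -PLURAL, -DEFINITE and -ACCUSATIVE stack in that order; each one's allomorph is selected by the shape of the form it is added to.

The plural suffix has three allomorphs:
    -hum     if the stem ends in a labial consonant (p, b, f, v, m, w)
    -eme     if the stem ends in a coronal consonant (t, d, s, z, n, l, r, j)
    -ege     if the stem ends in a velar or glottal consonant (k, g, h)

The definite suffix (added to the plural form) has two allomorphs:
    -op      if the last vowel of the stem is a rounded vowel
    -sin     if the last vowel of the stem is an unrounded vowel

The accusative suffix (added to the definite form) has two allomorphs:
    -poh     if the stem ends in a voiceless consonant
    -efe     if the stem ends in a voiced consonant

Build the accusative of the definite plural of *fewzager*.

*fewzager* — final consonant /r/ (coronal) → -eme → *fewzagereme*.
The plural form *fewzagereme*: last vowel = /e/, an unrounded vowel → -sin → *fewzageremesin*.
Since the final consonant of the definite form *fewzageremesin* is /n/ (voiced), it takes -efe, giving *fewzageremesinefe*.

fewzageremesinefe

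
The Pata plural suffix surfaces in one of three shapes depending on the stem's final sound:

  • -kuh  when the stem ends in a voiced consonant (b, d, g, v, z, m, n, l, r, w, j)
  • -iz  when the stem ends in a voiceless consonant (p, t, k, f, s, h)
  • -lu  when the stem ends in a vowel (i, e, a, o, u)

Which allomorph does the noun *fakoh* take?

The final sound of *fakoh* is /h/, which is a voiceless consonant, so the suffix is -iz.

-iz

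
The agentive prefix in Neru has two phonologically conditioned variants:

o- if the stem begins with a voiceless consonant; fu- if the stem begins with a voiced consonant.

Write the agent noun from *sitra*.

*sitra* — first consonant /s/ (voiceless) → o- → *ositra*.

ositra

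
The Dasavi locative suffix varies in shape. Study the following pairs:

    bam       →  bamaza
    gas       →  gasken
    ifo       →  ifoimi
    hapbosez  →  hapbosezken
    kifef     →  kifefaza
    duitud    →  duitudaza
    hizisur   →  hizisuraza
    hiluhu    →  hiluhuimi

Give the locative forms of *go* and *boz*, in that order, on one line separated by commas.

goimi, bozken

The alternation tracks the final sound of the stem — -ken when the stem ends in a sibilant (*gas*, *hapbosez*); -aza when the stem ends in a non-sibilant consonant (*bam*, *kifef*, *duitud*, *hizisur*); -imi when the stem ends in a vowel (*ifo*, *hiluhu*).
*go* — final sound /o/ (a vowel) → -imi → *goimi*.
The final sound of *boz* is /z/, which is a sibilant, so the suffix is -ken, giving *bozken*.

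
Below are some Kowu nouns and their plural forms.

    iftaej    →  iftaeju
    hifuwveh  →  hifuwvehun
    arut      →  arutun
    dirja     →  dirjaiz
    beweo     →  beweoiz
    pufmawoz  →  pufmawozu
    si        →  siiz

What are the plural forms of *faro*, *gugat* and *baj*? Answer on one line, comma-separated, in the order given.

The pattern is voicing of the final sound: -un when the stem ends in a voiceless consonant (*hifuwveh*, *arut*); -u when the stem ends in a voiced consonant (*iftaej*, *pufmawoz*); -iz when the stem ends in a vowel (*dirja*, *beweo*, *si*).
*faro* — final sound /o/ (a vowel) → -iz → *faroiz*.
The final sound of *gugat* is /t/, which is a voiceless consonant, so the suffix is -un, giving *gugatun*.
*baj* — final sound /j/ (a voiced consonant) → -u → *baju*.

faroiz, gugatun, baju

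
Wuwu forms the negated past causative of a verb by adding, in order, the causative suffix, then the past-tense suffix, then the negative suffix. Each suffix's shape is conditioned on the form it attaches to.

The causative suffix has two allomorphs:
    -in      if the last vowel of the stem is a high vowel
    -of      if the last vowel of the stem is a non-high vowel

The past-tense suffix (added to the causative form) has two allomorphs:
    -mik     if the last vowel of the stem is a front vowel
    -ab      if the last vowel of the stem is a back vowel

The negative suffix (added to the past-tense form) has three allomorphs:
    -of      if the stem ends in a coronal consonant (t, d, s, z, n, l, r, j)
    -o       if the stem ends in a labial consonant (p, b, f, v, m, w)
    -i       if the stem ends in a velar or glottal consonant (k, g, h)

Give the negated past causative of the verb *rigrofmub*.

The last vowel of *rigrofmub* is /u/, which is a high vowel, so the causative suffix is -in, giving *rigrofmubin*.
Since the last vowel of the causative form *rigrofmubin* is /i/ (a front vowel), it takes -mik, giving *rigrofmubinmik*.
The final consonant of the past-tense form *rigrofmubinmik* is /k/, which is velar/glottal, so the negative suffix is -i, giving *rigrofmubinmiki*.

rigrofmubinmiki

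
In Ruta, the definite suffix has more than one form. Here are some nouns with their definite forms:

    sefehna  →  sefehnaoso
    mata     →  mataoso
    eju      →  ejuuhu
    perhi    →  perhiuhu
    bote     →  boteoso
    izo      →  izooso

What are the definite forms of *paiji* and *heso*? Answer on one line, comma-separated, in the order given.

paijiuhu, hesooso

Looking at the last vowel of each stem: -uhu when the last vowel of the stem is a high vowel (*eju*, *perhi*); -oso when the last vowel of the stem is a non-high vowel (*sefehna*, *mata*, *bote*, *izo*).
Since the last vowel of *paiji* is /i/ (a high vowel), it takes -uhu, giving *paijiuhu*.
*heso* — last vowel /o/ (a non-high vowel) → -oso → *hesooso*.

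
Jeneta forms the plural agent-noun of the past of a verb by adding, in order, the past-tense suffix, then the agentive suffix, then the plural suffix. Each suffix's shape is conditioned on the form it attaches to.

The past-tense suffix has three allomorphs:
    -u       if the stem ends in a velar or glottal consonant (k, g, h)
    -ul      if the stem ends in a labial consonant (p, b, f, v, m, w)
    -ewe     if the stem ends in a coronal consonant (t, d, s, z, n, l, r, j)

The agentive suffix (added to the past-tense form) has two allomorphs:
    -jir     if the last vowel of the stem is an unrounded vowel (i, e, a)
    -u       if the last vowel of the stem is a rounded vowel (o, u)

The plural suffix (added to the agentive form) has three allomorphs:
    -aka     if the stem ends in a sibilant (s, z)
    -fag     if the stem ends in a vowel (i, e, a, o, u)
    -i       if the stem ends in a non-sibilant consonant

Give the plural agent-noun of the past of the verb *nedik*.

nedikuufag

*nedik*: final consonant = /k/, velar/glottal → -u → *nediku*.
The past-tense form *nediku*: last vowel = /u/, a rounded vowel → -u → *nedikuu*.
The agentive form *nedikuu* — final sound /u/ (a vowel) → -fag → *nedikuufag*.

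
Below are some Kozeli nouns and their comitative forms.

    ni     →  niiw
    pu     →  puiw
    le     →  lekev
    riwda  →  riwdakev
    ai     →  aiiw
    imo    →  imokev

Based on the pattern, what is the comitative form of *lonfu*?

The pattern is height harmony: -iw when the last vowel of the stem is a high vowel (*ni*, *pu*, *ai*); -kev when the last vowel of the stem is a non-high vowel (*le*, *riwda*, *imo*).
*lonfu*: last vowel = /u/, a high vowel → -iw → *lonfuiw*.

lonfuiw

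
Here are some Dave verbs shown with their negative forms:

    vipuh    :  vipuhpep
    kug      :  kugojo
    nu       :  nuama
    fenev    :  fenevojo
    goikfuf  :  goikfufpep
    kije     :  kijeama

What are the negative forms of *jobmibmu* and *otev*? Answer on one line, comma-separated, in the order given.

The pattern is voicing of the final sound: -pep when the stem ends in a voiceless consonant (*vipuh*, *goikfuf*); -ojo when the stem ends in a voiced consonant (*kug*, *fenev*); -ama when the stem ends in a vowel (*nu*, *kije*).
The final sound of *jobmibmu* is /u/, which is a vowel, so the suffix is -ama, giving *jobmibmuama*.
The final sound of *otev* is /v/, which is a voiced consonant, so the suffix is -ojo, giving *otevojo*.

jobmibmuama, otevojo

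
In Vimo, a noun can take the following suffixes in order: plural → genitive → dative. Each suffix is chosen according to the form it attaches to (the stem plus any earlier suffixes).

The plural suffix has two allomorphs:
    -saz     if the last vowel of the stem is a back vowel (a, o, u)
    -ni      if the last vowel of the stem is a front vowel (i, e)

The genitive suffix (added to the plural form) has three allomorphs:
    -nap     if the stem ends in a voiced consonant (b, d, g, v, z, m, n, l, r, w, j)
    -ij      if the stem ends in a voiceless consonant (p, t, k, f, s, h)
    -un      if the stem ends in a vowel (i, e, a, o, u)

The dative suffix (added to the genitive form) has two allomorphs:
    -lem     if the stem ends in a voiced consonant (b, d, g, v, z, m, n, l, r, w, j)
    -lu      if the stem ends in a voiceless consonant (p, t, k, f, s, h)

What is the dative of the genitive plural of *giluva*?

giluvasaznaplu

*giluva*: last vowel = /a/, a back vowel → -saz → *giluvasaz*.
The plural form *giluvasaz*: final sound = /z/, a voiced consonant → -nap → *giluvasaznap*.
The genitive form *giluvasaznap* — final consonant /p/ (voiceless) → -lu → *giluvasaznaplu*.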